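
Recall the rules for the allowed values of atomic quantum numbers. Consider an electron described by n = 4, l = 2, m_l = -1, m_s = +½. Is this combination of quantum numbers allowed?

Valid

n = 4 is a positive integer. l = 2 satisfies 0 ≤ l ≤ n−1 = 3. m_l = -1 lies in the range −l … +l (here −2 … 2). m_s = +1/2 is one of ±1/2.
All four constraints are satisfied.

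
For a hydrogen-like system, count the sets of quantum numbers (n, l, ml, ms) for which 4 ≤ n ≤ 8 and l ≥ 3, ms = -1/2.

Treat each shell separately and count matching orbitals:
n=4 → 7; n=5 → 16; n=6 → 27; n=7 → 40; n=8 → 55.
Orbitals: 7 + 16 + 27 + 40 + 55 = 145. With ms fixed to -1/2 there is one state per orbital, so 145 states.

145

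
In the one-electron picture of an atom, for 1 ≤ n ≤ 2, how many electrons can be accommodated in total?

10

Total orbitals = 1² + 2² = 5. Doubling for spin gives 10 electrons.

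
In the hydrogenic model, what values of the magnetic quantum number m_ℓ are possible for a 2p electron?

-1, 0, 1

The 2p subshell has ℓ = 1, and m_ℓ takes every integer from −ℓ to +ℓ. With ℓ = 1 that gives the 3 values -1, 0, 1.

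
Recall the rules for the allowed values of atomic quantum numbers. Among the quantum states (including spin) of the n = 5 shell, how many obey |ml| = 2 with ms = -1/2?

6

For n = 5, l ranges over 0 … 4.
Per l-value: l=2 → 2; l=3 → 2; l=4 → 2.
Orbitals: 2 + 2 + 2 = 6. With ms fixed to a single value there is one state per orbital, giving 6 states.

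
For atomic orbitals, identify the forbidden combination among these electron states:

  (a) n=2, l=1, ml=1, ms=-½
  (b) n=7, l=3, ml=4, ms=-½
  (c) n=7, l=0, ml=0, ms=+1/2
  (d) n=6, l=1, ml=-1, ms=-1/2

(b)

(b) has |ml| = 4 > l = 3, violating −l ≤ ml ≤ l.
The remaining sets (a), (c), (d) satisfy all four rules.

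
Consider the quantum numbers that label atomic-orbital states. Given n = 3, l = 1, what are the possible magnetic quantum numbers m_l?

m_l takes every integer from −l to +l. With l = 1 that gives the 3 values -1, 0, 1.

-1, 0, 1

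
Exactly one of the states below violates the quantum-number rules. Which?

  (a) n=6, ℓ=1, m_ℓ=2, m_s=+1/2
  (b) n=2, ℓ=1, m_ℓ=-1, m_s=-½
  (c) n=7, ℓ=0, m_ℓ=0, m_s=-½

(a) has |m_ℓ| = 2 > ℓ = 1, violating −ℓ ≤ m_ℓ ≤ ℓ.
The remaining sets (b), (c) satisfy all four rules.

(a)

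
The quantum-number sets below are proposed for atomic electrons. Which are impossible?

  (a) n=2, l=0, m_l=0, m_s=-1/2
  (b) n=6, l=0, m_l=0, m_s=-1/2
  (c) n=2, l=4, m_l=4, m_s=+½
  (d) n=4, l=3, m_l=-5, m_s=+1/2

(c) has l = 4 ≥ n = 2, violating 0 ≤ l ≤ n−1.
(d) has |m_l| = 5 > l = 3, violating −l ≤ m_l ≤ l.
The remaining sets (a), (b) satisfy all four rules.

(c) and (d)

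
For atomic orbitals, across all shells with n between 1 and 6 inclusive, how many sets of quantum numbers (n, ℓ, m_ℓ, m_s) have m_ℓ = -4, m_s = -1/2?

3

Work shell by shell — for each n, count the (ℓ, m_ℓ) pairs that satisfy m_ℓ = -4:
n=5 → 1; n=6 → 2.
Orbitals: 1 + 2 = 3. With m_s fixed to -1/2 there is one state per orbital, so 3 states.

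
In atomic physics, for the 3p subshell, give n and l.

n = 3, l = 1

The leading integer gives n = 3; the letter 'p' means l = 1.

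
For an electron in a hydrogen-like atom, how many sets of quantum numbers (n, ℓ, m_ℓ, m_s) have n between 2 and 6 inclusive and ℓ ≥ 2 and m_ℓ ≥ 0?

80

Count contributing orbitals for each principal shell:
n=3 → 3; n=4 → 7; n=5 → 12; n=6 → 18.
Orbitals: 3 + 7 + 12 + 18 = 40. Including both spin states (m_s = ±1/2) gives 2 × 40 = 80 states.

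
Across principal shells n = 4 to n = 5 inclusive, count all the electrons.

Shell n has n² orbitals: 4²=16 + 5²=25 = 41 orbitals.
Two spin states per orbital: 2 × 41 = 82 electrons.

82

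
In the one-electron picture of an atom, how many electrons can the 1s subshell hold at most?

A subshell with ℓ = 0 has 2ℓ+1 = 1 orbital, each holding 2 electrons (spin ±1/2), so 1 × 2 = 2.

2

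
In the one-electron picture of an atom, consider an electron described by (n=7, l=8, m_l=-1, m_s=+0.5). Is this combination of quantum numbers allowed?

Not allowed

The orbital quantum number must satisfy 0 ≤ l ≤ n−1. With n = 7 the allowed l values are 0, 1, 2, 3, 4, 5, 6, so l = 8 is out of range.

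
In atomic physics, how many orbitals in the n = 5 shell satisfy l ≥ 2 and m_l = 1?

With n = 5 the allowed l are 0, 1, …, 4.
Contributions: l=2 → 1; l=3 → 1; l=4 → 1.
Total orbitals: 1 + 1 + 1 = 3.

3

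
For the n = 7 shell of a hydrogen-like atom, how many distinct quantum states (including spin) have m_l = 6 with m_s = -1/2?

1

For n = 7, l ranges over 0 … 6.
The (l, m_l) pairs meeting m_l = 6 give: l=6 → 1.
Orbitals: 1. With m_s fixed to a single value there is one state per orbital, giving 1 state.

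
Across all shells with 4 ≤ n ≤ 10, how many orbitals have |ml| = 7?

Work shell by shell — for each n, count the (l, ml) pairs that satisfy |ml| = 7:
n=8 → 2; n=9 → 4; n=10 → 6.
Total orbitals: 2 + 4 + 6 = 12.

12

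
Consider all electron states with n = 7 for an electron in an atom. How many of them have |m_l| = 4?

12

For n = 7, l ranges over 0 … 6.
Contributions: l=4 → 2; l=5 → 2; l=6 → 2.
Orbitals: 2 + 2 + 2 = 6. Each orbital carries two spin states, so 6 × 2 = 12 states.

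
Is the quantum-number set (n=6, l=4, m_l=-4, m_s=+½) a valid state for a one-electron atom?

Valid

n = 6 is a positive integer. l = 4 satisfies 0 ≤ l ≤ n−1 = 5. m_l = -4 lies in the range −l … +l (here −4 … 4). m_s = +1/2 is one of ±1/2.
All four constraints are satisfied.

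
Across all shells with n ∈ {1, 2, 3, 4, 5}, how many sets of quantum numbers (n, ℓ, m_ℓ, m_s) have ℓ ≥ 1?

For each n in the range, tally the orbitals obeying ℓ ≥ 1:
n=2 → 3; n=3 → 8; n=4 → 15; n=5 → 24.
Orbitals: 3 + 8 + 15 + 24 = 50. Including both spin states (m_s = ±1/2) gives 2 × 50 = 100 states.

100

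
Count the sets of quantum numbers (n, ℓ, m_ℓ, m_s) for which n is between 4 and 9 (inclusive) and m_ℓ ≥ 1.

Per-shell orbital counts meeting the constraint:
n=4 → 6; n=5 → 10; n=6 → 15; n=7 → 21; n=8 → 28; n=9 → 36.
Orbitals: 6 + 10 + 15 + 21 + 28 + 36 = 116. Including both spin states (m_s = ±1/2) gives 2 × 116 = 232 states.

232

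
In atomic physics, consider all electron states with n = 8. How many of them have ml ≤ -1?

For n = 8, l ranges over 0 … 7.
Contributions: l=1 → 1; l=2 → 2; l=3 → 3; l=4 → 4; l=5 → 5; l=6 → 6; l=7 → 7.
Orbitals: 1 + 2 + 3 + 4 + 5 + 6 + 7 = 28. Each orbital carries two spin states, so 28 × 2 = 56 states.

56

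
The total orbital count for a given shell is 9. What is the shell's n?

n = 3

n² = 9 ⇒ n = 3.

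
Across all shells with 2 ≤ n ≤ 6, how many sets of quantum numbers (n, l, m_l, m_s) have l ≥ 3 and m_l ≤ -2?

32

Go shell by shell, enumerating (l, m_l) with l ≥ 3 and m_l ≤ -2:
n=4 → 2; n=5 → 5; n=6 → 9.
Orbitals: 2 + 5 + 9 = 16. Including both spin states (m_s = ±1/2) gives 2 × 16 = 32 states.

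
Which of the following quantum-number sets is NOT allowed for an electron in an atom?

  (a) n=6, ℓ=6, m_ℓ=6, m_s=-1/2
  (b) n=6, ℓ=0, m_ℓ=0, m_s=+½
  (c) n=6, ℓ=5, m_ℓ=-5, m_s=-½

(a)

(a) has ℓ = 6 ≥ n = 6, violating 0 ≤ ℓ ≤ n−1.
The remaining sets (b), (c) satisfy all four rules.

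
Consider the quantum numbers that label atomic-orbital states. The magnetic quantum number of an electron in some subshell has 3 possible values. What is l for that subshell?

l = 1 (p)

m_l ranges over 2l+1 integers, so 2l+1 = 3 ⇒ l = 1.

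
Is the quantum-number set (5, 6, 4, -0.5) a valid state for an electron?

The orbital quantum number must satisfy 0 ≤ ℓ ≤ n−1. With n = 5 the allowed ℓ values are 0, 1, 2, 3, 4, so ℓ = 6 is out of range.

Not allowed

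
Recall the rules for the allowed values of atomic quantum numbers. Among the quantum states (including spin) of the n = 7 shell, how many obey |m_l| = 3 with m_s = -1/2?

The n = 7 shell has l = 0 through 6; check each.
Per l-value: l=3 → 2; l=4 → 2; l=5 → 2; l=6 → 2.
Orbitals: 2 + 2 + 2 + 2 = 8. With m_s fixed to a single value there is one state per orbital, giving 8 states.

8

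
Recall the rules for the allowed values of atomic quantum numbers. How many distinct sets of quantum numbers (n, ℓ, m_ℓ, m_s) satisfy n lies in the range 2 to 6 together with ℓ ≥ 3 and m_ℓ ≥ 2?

32

For each n in the range, tally the orbitals obeying ℓ ≥ 3 and m_ℓ ≥ 2:
n=4 → 2; n=5 → 5; n=6 → 9.
Orbitals: 2 + 5 + 9 = 16. Including both spin states (m_s = ±1/2) gives 2 × 16 = 32 states.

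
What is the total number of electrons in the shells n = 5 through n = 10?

710

Shell n has n² orbitals: 5²=25 + 6²=36 + 7²=49 + 8²=64 + 9²=81 + 10²=100 = 355 orbitals.
Two spin states per orbital: 2 × 355 = 710 electrons.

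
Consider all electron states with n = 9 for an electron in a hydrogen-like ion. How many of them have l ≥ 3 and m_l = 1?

12

The n = 9 shell has l = 0 through 8; check each.
Orbitals with l ≥ 3 and m_l = 1, by l: l=3 → 1; l=4 → 1; l=5 → 1; l=6 → 1; l=7 → 1; l=8 → 1.
Orbitals: 1 + 1 + 1 + 1 + 1 + 1 = 6. Each orbital carries two spin states, so 6 × 2 = 12 states.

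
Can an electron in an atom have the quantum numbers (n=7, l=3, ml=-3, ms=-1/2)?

n = 7 is a positive integer. l = 3 satisfies 0 ≤ l ≤ n−1 = 6. ml = -3 lies in the range −l … +l (here −3 … 3). ms = -1/2 is one of ±1/2.
All four constraints are satisfied.

Allowed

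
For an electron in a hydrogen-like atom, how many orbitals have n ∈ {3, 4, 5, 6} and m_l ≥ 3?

For each n in the range, tally the orbitals obeying m_l ≥ 3:
n=4 → 1; n=5 → 3; n=6 → 6.
Total orbitals: 1 + 3 + 6 = 10.

10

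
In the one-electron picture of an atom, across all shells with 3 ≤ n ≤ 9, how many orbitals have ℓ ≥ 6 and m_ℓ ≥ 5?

Treat each shell separately and count matching orbitals:
n=7 → 2; n=8 → 5; n=9 → 9.
Total orbitals: 2 + 5 + 9 = 16.

16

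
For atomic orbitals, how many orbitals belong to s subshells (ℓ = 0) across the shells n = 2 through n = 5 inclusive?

4

An s subshell (ℓ = 0) exists for every n ≥ 1, so shells n = 2, 3, 4, 5 each contribute one — 4 subshells.
Since each s subshell has 2·0+1 = 1 orbital, the total is 4 × 1 = 4.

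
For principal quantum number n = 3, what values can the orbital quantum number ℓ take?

0, 1, 2

ℓ is an integer with 0 ≤ ℓ ≤ n−1, so for n = 3: ℓ = 0, 1, 2.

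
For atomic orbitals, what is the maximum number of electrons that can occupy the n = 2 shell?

A shell holds 2n² electrons: 2 × 2² = 2 × 4 = 8.

8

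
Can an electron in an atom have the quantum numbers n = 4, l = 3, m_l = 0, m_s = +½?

n = 4 is a positive integer. l = 3 satisfies 0 ≤ l ≤ n−1 = 3. m_l = 0 lies in the range −l … +l (here −3 … 3). m_s = +1/2 is one of ±1/2.
All four constraints are satisfied.

Yes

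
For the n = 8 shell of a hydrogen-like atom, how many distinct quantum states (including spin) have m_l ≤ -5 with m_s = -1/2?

6

With n = 8 the allowed l are 0, 1, …, 7.
Orbitals with m_l ≤ -5, by l: l=5 → 1; l=6 → 2; l=7 → 3.
Orbitals: 1 + 2 + 3 = 6. With m_s fixed to a single value there is one state per orbital, giving 6 states.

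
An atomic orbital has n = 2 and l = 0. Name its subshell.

2s

l = 0 corresponds to the letter 's', so the subshell is 2s.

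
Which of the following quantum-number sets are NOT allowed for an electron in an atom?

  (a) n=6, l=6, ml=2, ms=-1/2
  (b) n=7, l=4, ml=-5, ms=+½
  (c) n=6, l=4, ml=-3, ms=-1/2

(a) and (b)

(a) has l = 6 ≥ n = 6, violating 0 ≤ l ≤ n−1.
(b) has |ml| = 5 > l = 4, violating −l ≤ ml ≤ l.
The remaining set (c) satisfies all four rules.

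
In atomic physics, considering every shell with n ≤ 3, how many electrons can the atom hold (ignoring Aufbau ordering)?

Total orbitals = 1² + 2² + 3² = 14. Doubling for spin gives 28 electrons.

28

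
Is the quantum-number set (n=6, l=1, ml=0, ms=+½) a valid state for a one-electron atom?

Allowed

n = 6 is a positive integer. l = 1 satisfies 0 ≤ l ≤ n−1 = 5. ml = 0 lies in the range −l … +l (here −1 … 1). ms = +1/2 is one of ±1/2.
All four constraints are satisfied.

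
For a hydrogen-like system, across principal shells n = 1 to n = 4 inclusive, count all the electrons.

60

Shell n has n² orbitals: 1²=1 + 2²=4 + 3²=9 + 4²=16 = 30 orbitals.
Two spin states per orbital: 2 × 30 = 60 electrons.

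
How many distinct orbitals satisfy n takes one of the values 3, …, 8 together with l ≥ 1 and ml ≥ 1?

Count contributing orbitals for each principal shell:
n=3 → 3; n=4 → 6; n=5 → 10; n=6 → 15; n=7 → 21; n=8 → 28.
Total orbitals: 3 + 6 + 10 + 15 + 21 + 28 = 83.

83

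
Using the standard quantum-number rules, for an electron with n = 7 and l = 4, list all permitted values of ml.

-4, -3, -2, -1, 0, 1, 2, 3, 4

ml takes every integer from −l to +l. With l = 4 that gives the 9 values -4, -3, -2, -1, 0, 1, 2, 3, 4.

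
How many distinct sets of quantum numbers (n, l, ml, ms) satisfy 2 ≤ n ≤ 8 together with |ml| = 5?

Treat each shell separately and count matching orbitals:
n=6 → 2; n=7 → 4; n=8 → 6.
Orbitals: 2 + 4 + 6 = 12. Including both spin states (ms = ±1/2) gives 2 × 12 = 24 states.

24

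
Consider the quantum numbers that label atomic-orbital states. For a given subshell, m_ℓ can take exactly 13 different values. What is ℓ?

m_ℓ ranges over 2ℓ+1 integers, so 2ℓ+1 = 13 ⇒ ℓ = 6.

ℓ = 6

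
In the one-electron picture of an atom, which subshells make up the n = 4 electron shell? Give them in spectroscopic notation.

For n = 4, l runs from 0 to 3. In spectroscopic notation l = 0,1,2,… ↔ s,p,d,f,g,h,i, so the subshells are 4s, 4p, 4d, 4f.

4s, 4p, 4d, 4f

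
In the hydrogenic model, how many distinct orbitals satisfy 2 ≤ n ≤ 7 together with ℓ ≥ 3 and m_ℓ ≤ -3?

Treat each shell separately and count matching orbitals:
n=4 → 1; n=5 → 3; n=6 → 6; n=7 → 10.
Total orbitals: 1 + 3 + 6 + 10 = 20.

20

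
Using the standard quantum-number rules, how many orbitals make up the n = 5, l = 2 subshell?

5

A subshell has 2l+1 orbitals; with l = 2, that's 5.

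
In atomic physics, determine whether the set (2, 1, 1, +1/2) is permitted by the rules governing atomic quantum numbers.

n = 2 is a positive integer. l = 1 satisfies 0 ≤ l ≤ n−1 = 1. m_l = 1 lies in the range −l … +l (here −1 … 1). m_s = +1/2 is one of ±1/2.
All four constraints are satisfied.

Yes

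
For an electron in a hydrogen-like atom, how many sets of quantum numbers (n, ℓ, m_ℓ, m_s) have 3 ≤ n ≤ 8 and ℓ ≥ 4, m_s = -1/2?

Count contributing orbitals for each principal shell:
n=5 → 9; n=6 → 20; n=7 → 33; n=8 → 48.
Orbitals: 9 + 20 + 33 + 48 = 110. With m_s fixed to -1/2 there is one state per orbital, so 110 states.

110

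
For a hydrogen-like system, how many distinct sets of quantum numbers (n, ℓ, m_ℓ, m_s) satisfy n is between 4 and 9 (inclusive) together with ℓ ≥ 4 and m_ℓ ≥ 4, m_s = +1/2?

For each n in the range, tally the orbitals obeying ℓ ≥ 4 and m_ℓ ≥ 4:
n=5 → 1; n=6 → 3; n=7 → 6; n=8 → 10; n=9 → 15.
Orbitals: 1 + 3 + 6 + 10 + 15 = 35. With m_s fixed to +1/2 there is one state per orbital, so 35 states.

35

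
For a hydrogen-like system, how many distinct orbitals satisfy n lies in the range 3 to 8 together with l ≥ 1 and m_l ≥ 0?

110

For each n in the range, tally the orbitals obeying l ≥ 1 and m_l ≥ 0:
n=3 → 5; n=4 → 9; n=5 → 14; n=6 → 20; n=7 → 27; n=8 → 35.
Total orbitals: 5 + 9 + 14 + 20 + 27 + 35 = 110.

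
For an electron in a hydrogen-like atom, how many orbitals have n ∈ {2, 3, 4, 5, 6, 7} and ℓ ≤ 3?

77

For each n in the range, tally the orbitals obeying ℓ ≤ 3:
n=2 → 4; n=3 → 9; n=4 → 16; n=5 → 16; n=6 → 16; n=7 → 16.
Total orbitals: 4 + 9 + 16 + 16 + 16 + 16 = 77.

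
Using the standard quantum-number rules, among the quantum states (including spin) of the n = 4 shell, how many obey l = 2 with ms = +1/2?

5

With n = 4 the allowed l are 0, 1, …, 3.
The (l, ml) pairs meeting l = 2 give: l=2 → 5.
Orbitals: 5. With ms fixed to a single value there is one state per orbital, giving 5 states.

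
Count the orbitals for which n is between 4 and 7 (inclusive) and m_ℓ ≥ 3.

Count contributing orbitals for each principal shell:
n=4 → 1; n=5 → 3; n=6 → 6; n=7 → 10.
Total orbitals: 1 + 3 + 6 + 10 = 20.

20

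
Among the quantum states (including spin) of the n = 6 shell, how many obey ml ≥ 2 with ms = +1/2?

Per l-value: l=2 → 1; l=3 → 2; l=4 → 3; l=5 → 4.
Orbitals: 1 + 2 + 3 + 4 = 10. With ms fixed to a single value there is one state per orbital, giving 10 states.

10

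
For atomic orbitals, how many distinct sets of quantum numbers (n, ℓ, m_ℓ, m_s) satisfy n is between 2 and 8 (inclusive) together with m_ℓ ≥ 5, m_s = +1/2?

Per-shell orbital counts meeting the constraint:
n=6 → 1; n=7 → 3; n=8 → 6.
Orbitals: 1 + 3 + 6 = 10. With m_s fixed to +1/2 there is one state per orbital, so 10 states.

10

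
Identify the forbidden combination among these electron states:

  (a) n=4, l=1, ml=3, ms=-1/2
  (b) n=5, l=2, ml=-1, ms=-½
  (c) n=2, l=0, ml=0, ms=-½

(a) has |ml| = 3 > l = 1, violating −l ≤ ml ≤ l.
The remaining sets (b), (c) satisfy all four rules.

(a)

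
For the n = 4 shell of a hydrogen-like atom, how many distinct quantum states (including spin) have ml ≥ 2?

6

Contributions: l=2 → 1; l=3 → 2.
Orbitals: 1 + 2 = 3. Each orbital carries two spin states, so 3 × 2 = 6 states.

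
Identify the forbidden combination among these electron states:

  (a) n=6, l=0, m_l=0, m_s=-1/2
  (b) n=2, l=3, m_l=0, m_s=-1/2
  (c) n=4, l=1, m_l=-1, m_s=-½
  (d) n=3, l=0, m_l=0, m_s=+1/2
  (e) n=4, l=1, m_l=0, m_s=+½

(b)

(b) has l = 3 ≥ n = 2, violating 0 ≤ l ≤ n−1.
The remaining sets (a), (c), (d), (e) satisfy all four rules.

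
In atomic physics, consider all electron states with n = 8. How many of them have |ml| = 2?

24

The (l, ml) pairs meeting |ml| = 2 give: l=2 → 2; l=3 → 2; l=4 → 2; l=5 → 2; l=6 → 2; l=7 → 2.
Orbitals: 2 + 2 + 2 + 2 + 2 + 2 = 12. Each orbital carries two spin states, so 12 × 2 = 24 states.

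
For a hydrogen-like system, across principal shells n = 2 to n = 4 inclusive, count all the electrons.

Shell n has n² orbitals: 2²=4 + 3²=9 + 4²=16 = 29 orbitals.
Two spin states per orbital: 2 × 29 = 58 electrons.

58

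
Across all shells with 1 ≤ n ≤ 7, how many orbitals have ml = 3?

10

Per-shell orbital counts meeting the constraint:
n=4 → 1; n=5 → 2; n=6 → 3; n=7 → 4.
Total orbitals: 1 + 2 + 3 + 4 = 10.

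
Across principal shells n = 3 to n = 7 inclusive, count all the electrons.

270

Shell n has n² orbitals: 3²=9 + 4²=16 + 5²=25 + 6²=36 + 7²=49 = 135 orbitals.
Two spin states per orbital: 2 × 135 = 270 electrons.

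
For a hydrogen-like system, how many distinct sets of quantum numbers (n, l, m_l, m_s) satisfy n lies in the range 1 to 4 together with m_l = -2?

6

Go shell by shell, enumerating (l, m_l) with m_l = -2:
n=3 → 1; n=4 → 2.
Orbitals: 1 + 2 = 3. Including both spin states (m_s = ±1/2) gives 2 × 3 = 6 states.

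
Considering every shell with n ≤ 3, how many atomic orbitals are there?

14

Total orbitals = 1² + 2² + 3² = 14.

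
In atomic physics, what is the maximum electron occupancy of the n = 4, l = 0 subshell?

2

A subshell with l = 0 has 2l+1 = 1 orbital, each holding 2 electrons (spin ±1/2), so 1 × 2 = 2.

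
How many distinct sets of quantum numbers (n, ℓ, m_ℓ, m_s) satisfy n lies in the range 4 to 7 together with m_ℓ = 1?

Go shell by shell, enumerating (ℓ, m_ℓ) with m_ℓ = 1:
n=4 → 3; n=5 → 4; n=6 → 5; n=7 → 6.
Orbitals: 3 + 4 + 5 + 6 = 18. Including both spin states (m_s = ±1/2) gives 2 × 18 = 36 states.

36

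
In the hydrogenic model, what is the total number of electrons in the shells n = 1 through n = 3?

28

Shell n has n² orbitals: 1²=1 + 2²=4 + 3²=9 = 14 orbitals.
Two spin states per orbital: 2 × 14 = 28 electrons.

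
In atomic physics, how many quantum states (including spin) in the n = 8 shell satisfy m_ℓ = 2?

The n = 8 shell has ℓ = 0 through 7; check each.
The (ℓ, m_ℓ) pairs meeting m_ℓ = 2 give: ℓ=2 → 1; ℓ=3 → 1; ℓ=4 → 1; ℓ=5 → 1; ℓ=6 → 1; ℓ=7 → 1.
Orbitals: 1 + 1 + 1 + 1 + 1 + 1 = 6. Each orbital carries two spin states, so 6 × 2 = 12 states.

12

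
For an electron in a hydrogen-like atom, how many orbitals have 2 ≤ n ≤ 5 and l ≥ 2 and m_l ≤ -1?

16

Go shell by shell, enumerating (l, m_l) with l ≥ 2 and m_l ≤ -1:
n=3 → 2; n=4 → 5; n=5 → 9.
Total orbitals: 2 + 5 + 9 = 16.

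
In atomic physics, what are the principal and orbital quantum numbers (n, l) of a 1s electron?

The leading integer gives n = 1; the letter 's' means l = 0.

n = 1, l = 0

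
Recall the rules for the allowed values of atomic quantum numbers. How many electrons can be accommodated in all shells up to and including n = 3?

28

Total orbitals = 1² + 2² + 3² = 14. Doubling for spin gives 28 electrons.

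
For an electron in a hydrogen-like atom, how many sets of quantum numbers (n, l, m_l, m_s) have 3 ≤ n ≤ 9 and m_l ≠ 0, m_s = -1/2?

Treat each shell separately and count matching orbitals:
n=3 → 6; n=4 → 12; n=5 → 20; n=6 → 30; n=7 → 42; n=8 → 56; n=9 → 72.
Orbitals: 6 + 12 + 20 + 30 + 42 + 56 + 72 = 238. With m_s fixed to -1/2 there is one state per orbital, so 238 states.

238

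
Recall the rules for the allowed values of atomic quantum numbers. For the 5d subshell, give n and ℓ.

n = 5, ℓ = 2

The leading integer gives n = 5; the letter 'd' means ℓ = 2.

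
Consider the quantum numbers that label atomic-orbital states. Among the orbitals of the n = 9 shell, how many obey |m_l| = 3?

For n = 9, l ranges over 0 … 8.
Orbitals with |m_l| = 3, by l: l=3 → 2; l=4 → 2; l=5 → 2; l=6 → 2; l=7 → 2; l=8 → 2.
Total orbitals: 2 + 2 + 2 + 2 + 2 + 2 = 12.

12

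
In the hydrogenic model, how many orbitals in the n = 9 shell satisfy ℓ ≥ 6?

45

Orbitals with ℓ ≥ 6, by ℓ: ℓ=6 → 13; ℓ=7 → 15; ℓ=8 → 17.
Total orbitals: 13 + 15 + 17 = 45.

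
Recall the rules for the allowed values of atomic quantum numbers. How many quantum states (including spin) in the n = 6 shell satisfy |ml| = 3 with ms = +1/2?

6

Orbitals with |ml| = 3, by l: l=3 → 2; l=4 → 2; l=5 → 2.
Orbitals: 2 + 2 + 2 = 6. With ms fixed to a single value there is one state per orbital, giving 6 states.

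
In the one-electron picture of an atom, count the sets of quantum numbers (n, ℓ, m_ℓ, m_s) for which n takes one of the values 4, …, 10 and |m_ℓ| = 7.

Go shell by shell, enumerating (ℓ, m_ℓ) with |m_ℓ| = 7:
n=8 → 2; n=9 → 4; n=10 → 6.
Orbitals: 2 + 4 + 6 = 12. Including both spin states (m_s = ±1/2) gives 2 × 12 = 24 states.

24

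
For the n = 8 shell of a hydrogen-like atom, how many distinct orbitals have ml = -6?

Go through l = 0, …, 7 (the values permitted for n = 8).
Per l-value: l=6 → 1; l=7 → 1.
Total orbitals: 1 + 1 = 2.

2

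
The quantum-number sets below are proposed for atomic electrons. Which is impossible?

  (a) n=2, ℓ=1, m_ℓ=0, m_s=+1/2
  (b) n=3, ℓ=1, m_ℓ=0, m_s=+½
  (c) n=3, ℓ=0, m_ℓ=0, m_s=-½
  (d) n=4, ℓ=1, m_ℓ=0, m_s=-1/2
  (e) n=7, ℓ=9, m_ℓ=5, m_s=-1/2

(e) has ℓ = 9 ≥ n = 7, violating 0 ≤ ℓ ≤ n−1.
The remaining sets (a), (b), (c), (d) satisfy all four rules.

(e)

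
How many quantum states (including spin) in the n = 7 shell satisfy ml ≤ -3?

20

With n = 7 the allowed l are 0, 1, …, 6.
Contributions: l=3 → 1; l=4 → 2; l=5 → 3; l=6 → 4.
Orbitals: 1 + 2 + 3 + 4 = 10. Each orbital carries two spin states, so 10 × 2 = 20 states.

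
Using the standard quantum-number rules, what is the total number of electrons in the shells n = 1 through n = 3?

Shell n has n² orbitals: 1²=1 + 2²=4 + 3²=9 = 14 orbitals.
Two spin states per orbital: 2 × 14 = 28 electrons.

28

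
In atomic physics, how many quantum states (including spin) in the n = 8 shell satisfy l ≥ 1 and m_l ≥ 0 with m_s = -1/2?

35

With n = 8 the allowed l are 0, 1, …, 7.
Per l-value: l=1 → 2; l=2 → 3; l=3 → 4; l=4 → 5; l=5 → 6; l=6 → 7; l=7 → 8.
Orbitals: 2 + 3 + 4 + 5 + 6 + 7 + 8 = 35. With m_s fixed to a single value there is one state per orbital, giving 35 states.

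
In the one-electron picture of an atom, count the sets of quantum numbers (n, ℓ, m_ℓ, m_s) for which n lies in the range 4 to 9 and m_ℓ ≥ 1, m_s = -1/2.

116

Per-shell orbital counts meeting the constraint:
n=4 → 6; n=5 → 10; n=6 → 15; n=7 → 21; n=8 → 28; n=9 → 36.
Orbitals: 6 + 10 + 15 + 21 + 28 + 36 = 116. With m_s fixed to -1/2 there is one state per orbital, so 116 states.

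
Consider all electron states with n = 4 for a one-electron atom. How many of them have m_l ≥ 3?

2

Go through l = 0, …, 3 (the values permitted for n = 4).
Orbitals with m_l ≥ 3, by l: l=3 → 1.
Orbitals: 1. Each orbital carries two spin states, so 1 × 2 = 2 states.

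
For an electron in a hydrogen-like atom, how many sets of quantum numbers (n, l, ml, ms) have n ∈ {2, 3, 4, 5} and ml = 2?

12

Per-shell orbital counts meeting the constraint:
n=3 → 1; n=4 → 2; n=5 → 3.
Orbitals: 1 + 2 + 3 = 6. Including both spin states (ms = ±1/2) gives 2 × 6 = 12 states.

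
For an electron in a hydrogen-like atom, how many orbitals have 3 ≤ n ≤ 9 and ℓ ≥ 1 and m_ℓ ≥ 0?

Treat each shell separately and count matching orbitals:
n=3 → 5; n=4 → 9; n=5 → 14; n=6 → 20; n=7 → 27; n=8 → 35; n=9 → 44.
Total orbitals: 5 + 9 + 14 + 20 + 27 + 35 + 44 = 154.

154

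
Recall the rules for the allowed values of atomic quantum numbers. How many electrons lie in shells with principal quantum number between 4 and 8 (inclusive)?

380

Shell n has n² orbitals: 4²=16 + 5²=25 + 6²=36 + 7²=49 + 8²=64 = 190 orbitals.
Two spin states per orbital: 2 × 190 = 380 electrons.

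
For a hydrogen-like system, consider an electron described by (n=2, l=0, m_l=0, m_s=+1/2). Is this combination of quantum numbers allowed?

Allowed

n = 2 is a positive integer. l = 0 satisfies 0 ≤ l ≤ n−1 = 1. m_l = 0 lies in the range −l … +l (here 0). m_s = +1/2 is one of ±1/2.
All four constraints are satisfied.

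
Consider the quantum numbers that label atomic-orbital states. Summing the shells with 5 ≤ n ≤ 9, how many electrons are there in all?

510

Shell n has n² orbitals: 5²=25 + 6²=36 + 7²=49 + 8²=64 + 9²=81 = 255 orbitals.
Two spin states per orbital: 2 × 255 = 510 electrons.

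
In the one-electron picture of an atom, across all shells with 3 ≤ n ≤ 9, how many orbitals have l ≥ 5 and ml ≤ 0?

70

Go shell by shell, enumerating (l, ml) with l ≥ 5 and ml ≤ 0:
n=6 → 6; n=7 → 13; n=8 → 21; n=9 → 30.
Total orbitals: 6 + 13 + 21 + 30 = 70.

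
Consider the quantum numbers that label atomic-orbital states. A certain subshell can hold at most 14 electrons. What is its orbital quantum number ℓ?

2(2ℓ+1) = 14 ⇒ 2ℓ+1 = 7 ⇒ ℓ = 3.

ℓ = 3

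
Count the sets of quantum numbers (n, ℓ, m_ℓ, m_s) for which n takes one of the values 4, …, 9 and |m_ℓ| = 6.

24

Per-shell orbital counts meeting the constraint:
n=7 → 2; n=8 → 4; n=9 → 6.
Orbitals: 2 + 4 + 6 = 12. Including both spin states (m_s = ±1/2) gives 2 × 12 = 24 states.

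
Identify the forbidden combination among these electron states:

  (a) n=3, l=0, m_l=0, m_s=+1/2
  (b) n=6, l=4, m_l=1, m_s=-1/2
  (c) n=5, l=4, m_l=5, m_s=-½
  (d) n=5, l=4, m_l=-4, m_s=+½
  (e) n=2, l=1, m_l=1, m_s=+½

(c) has |m_l| = 5 > l = 4, violating −l ≤ m_l ≤ l.
The remaining sets (a), (b), (d), (e) satisfy all four rules.

(c)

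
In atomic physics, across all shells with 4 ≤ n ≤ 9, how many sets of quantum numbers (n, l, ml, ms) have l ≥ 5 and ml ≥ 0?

140

Per-shell orbital counts meeting the constraint:
n=6 → 6; n=7 → 13; n=8 → 21; n=9 → 30.
Orbitals: 6 + 13 + 21 + 30 = 70. Including both spin states (ms = ±1/2) gives 2 × 70 = 140 states.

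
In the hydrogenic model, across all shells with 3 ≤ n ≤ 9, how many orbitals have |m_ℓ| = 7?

6

Go shell by shell, enumerating (ℓ, m_ℓ) with |m_ℓ| = 7:
n=8 → 2; n=9 → 4.
Total orbitals: 2 + 4 = 6.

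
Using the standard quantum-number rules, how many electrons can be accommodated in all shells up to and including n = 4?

60

Total orbitals = 1² + 2² + 3² + 4² = 30. Doubling for spin gives 60 electrons.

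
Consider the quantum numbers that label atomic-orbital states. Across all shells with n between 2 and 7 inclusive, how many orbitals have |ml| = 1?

For each n in the range, tally the orbitals obeying |ml| = 1:
n=2 → 2; n=3 → 4; n=4 → 6; n=5 → 8; n=6 → 10; n=7 → 12.
Total orbitals: 2 + 4 + 6 + 8 + 10 + 12 = 42.

42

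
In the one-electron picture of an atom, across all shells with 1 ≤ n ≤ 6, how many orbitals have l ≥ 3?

Work shell by shell — for each n, count the (l, m_l) pairs that satisfy l ≥ 3:
n=4 → 7; n=5 → 16; n=6 → 27.
Total orbitals: 7 + 16 + 27 = 50.

50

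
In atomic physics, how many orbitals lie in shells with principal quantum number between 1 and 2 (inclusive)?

5

Shell n has n² orbitals: 1²=1 + 2²=4 = 5 orbitals.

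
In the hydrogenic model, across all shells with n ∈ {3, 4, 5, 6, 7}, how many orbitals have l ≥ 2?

115

Per-shell orbital counts meeting the constraint:
n=3 → 5; n=4 → 12; n=5 → 21; n=6 → 32; n=7 → 45.
Total orbitals: 5 + 12 + 21 + 32 + 45 = 115.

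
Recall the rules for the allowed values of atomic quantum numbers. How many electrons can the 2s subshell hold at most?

2

A subshell with ℓ = 0 has 2ℓ+1 = 1 orbital, each holding 2 electrons (spin ±1/2), so 1 × 2 = 2.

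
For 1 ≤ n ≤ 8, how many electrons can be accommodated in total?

408

Total orbitals = 1² + 2² + 3² + 4² + 5² + 6² + 7² + 8² = 204. Doubling for spin gives 408 electrons.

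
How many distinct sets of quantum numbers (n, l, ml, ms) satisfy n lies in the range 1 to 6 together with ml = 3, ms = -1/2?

Count contributing orbitals for each principal shell:
n=4 → 1; n=5 → 2; n=6 → 3.
Orbitals: 1 + 2 + 3 = 6. With ms fixed to -1/2 there is one state per orbital, so 6 states.

6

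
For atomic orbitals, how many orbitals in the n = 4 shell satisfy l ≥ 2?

12

With n = 4 the allowed l are 0, 1, …, 3.
The (l, m_l) pairs meeting l ≥ 2 give: l=2 → 5; l=3 → 7.
Total orbitals: 5 + 7 = 12.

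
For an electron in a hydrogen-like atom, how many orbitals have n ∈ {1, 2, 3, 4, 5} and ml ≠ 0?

40

For each n in the range, tally the orbitals obeying ml ≠ 0:
n=2 → 2; n=3 → 6; n=4 → 12; n=5 → 20.
Total orbitals: 2 + 6 + 12 + 20 = 40.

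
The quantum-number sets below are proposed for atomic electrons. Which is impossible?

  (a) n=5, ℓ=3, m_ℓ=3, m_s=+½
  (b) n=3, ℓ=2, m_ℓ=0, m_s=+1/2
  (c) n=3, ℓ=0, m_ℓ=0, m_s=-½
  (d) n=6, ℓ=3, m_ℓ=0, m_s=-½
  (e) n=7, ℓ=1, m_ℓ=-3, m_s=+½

(e)

(e) has |m_ℓ| = 3 > ℓ = 1, violating −ℓ ≤ m_ℓ ≤ ℓ.
The remaining sets (a), (b), (c), (d) satisfy all four rules.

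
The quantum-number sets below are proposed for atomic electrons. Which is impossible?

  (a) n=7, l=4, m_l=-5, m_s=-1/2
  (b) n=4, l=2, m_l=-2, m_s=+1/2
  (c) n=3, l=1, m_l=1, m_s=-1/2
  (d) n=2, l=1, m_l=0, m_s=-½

(a) has |m_l| = 5 > l = 4, violating −l ≤ m_l ≤ l.
The remaining sets (b), (c), (d) satisfy all four rules.

(a)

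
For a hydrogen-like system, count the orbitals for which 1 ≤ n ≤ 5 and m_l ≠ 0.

Treat each shell separately and count matching orbitals:
n=2 → 2; n=3 → 6; n=4 → 12; n=5 → 20.
Total orbitals: 2 + 6 + 12 + 20 = 40.

40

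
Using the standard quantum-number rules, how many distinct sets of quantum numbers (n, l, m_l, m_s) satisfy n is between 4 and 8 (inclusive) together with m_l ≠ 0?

Count contributing orbitals for each principal shell:
n=4 → 12; n=5 → 20; n=6 → 30; n=7 → 42; n=8 → 56.
Orbitals: 12 + 20 + 30 + 42 + 56 = 160. Including both spin states (m_s = ±1/2) gives 2 × 160 = 320 states.

320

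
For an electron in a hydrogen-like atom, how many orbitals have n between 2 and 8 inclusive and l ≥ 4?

110

For each n in the range, tally the orbitals obeying l ≥ 4:
n=5 → 9; n=6 → 20; n=7 → 33; n=8 → 48.
Total orbitals: 9 + 20 + 33 + 48 = 110.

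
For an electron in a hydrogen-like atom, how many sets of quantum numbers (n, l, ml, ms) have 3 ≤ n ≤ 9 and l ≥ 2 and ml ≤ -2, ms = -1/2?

84

For each n in the range, tally the orbitals obeying l ≥ 2 and ml ≤ -2:
n=3 → 1; n=4 → 3; n=5 → 6; n=6 → 10; n=7 → 15; n=8 → 21; n=9 → 28.
Orbitals: 1 + 3 + 6 + 10 + 15 + 21 + 28 = 84. With ms fixed to -1/2 there is one state per orbital, so 84 states.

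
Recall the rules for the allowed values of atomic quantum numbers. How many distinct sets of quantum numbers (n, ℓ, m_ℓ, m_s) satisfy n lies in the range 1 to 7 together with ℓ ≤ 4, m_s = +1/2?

For each n in the range, tally the orbitals obeying ℓ ≤ 4:
n=1 → 1; n=2 → 4; n=3 → 9; n=4 → 16; n=5 → 25; n=6 → 25; n=7 → 25.
Orbitals: 1 + 4 + 9 + 16 + 25 + 25 + 25 = 105. With m_s fixed to +1/2 there is one state per orbital, so 105 states.

105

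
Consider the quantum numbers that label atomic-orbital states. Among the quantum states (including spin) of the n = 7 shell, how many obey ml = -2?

For n = 7, l ranges over 0 … 6.
Contributions: l=2 → 1; l=3 → 1; l=4 → 1; l=5 → 1; l=6 → 1.
Orbitals: 1 + 1 + 1 + 1 + 1 = 5. Each orbital carries two spin states, so 5 × 2 = 10 states.

10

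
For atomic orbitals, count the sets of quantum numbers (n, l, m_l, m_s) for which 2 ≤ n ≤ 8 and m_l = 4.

Go shell by shell, enumerating (l, m_l) with m_l = 4:
n=5 → 1; n=6 → 2; n=7 → 3; n=8 → 4.
Orbitals: 1 + 2 + 3 + 4 = 10. Including both spin states (m_s = ±1/2) gives 2 × 10 = 20 states.

20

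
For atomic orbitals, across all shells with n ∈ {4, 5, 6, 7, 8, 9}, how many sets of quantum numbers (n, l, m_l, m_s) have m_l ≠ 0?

464

Treat each shell separately and count matching orbitals:
n=4 → 12; n=5 → 20; n=6 → 30; n=7 → 42; n=8 → 56; n=9 → 72.
Orbitals: 12 + 20 + 30 + 42 + 56 + 72 = 232. Including both spin states (m_s = ±1/2) gives 2 × 232 = 464 states.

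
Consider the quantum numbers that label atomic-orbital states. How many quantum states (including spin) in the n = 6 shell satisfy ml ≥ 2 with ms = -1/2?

The n = 6 shell has l = 0 through 5; check each.
Per l-value: l=2 → 1; l=3 → 2; l=4 → 3; l=5 → 4.
Orbitals: 1 + 2 + 3 + 4 = 10. With ms fixed to a single value there is one state per orbital, giving 10 states.

10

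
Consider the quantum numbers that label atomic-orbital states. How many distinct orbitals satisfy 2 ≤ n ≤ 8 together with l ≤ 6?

188

Per-shell orbital counts meeting the constraint:
n=2 → 4; n=3 → 9; n=4 → 16; n=5 → 25; n=6 → 36; n=7 → 49; n=8 → 49.
Total orbitals: 4 + 9 + 16 + 25 + 36 + 49 + 49 = 188.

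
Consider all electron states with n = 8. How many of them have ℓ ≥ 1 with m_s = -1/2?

The n = 8 shell has ℓ = 0 through 7; check each.
The (ℓ, m_ℓ) pairs meeting ℓ ≥ 1 give: ℓ=1 → 3; ℓ=2 → 5; ℓ=3 → 7; ℓ=4 → 9; ℓ=5 → 11; ℓ=6 → 13; ℓ=7 → 15.
Orbitals: 3 + 5 + 7 + 9 + 11 + 13 + 15 = 63. With m_s fixed to a single value there is one state per orbital, giving 63 states.

63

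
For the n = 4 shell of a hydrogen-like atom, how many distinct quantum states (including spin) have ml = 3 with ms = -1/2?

For n = 4, l ranges over 0 … 3.
Orbitals with ml = 3, by l: l=3 → 1.
Orbitals: 1. With ms fixed to a single value there is one state per orbital, giving 1 state.

1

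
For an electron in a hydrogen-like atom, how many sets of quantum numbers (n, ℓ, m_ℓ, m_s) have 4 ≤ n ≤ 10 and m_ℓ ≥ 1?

Work shell by shell — for each n, count the (ℓ, m_ℓ) pairs that satisfy m_ℓ ≥ 1:
n=4 → 6; n=5 → 10; n=6 → 15; n=7 → 21; n=8 → 28; n=9 → 36; n=10 → 45.
Orbitals: 6 + 10 + 15 + 21 + 28 + 36 + 45 = 161. Including both spin states (m_s = ±1/2) gives 2 × 161 = 322 states.

322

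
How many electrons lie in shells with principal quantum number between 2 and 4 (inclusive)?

Shell n has n² orbitals: 2²=4 + 3²=9 + 4²=16 = 29 orbitals.
Two spin states per orbital: 2 × 29 = 58 electrons.

58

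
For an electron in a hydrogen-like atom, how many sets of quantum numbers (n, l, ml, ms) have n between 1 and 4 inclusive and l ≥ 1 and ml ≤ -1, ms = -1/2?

Per-shell orbital counts meeting the constraint:
n=2 → 1; n=3 → 3; n=4 → 6.
Orbitals: 1 + 3 + 6 = 10. With ms fixed to -1/2 there is one state per orbital, so 10 states.

10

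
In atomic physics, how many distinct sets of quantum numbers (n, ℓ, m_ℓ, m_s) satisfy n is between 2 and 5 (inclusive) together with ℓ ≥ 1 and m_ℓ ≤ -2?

20

Treat each shell separately and count matching orbitals:
n=3 → 1; n=4 → 3; n=5 → 6.
Orbitals: 1 + 3 + 6 = 10. Including both spin states (m_s = ±1/2) gives 2 × 10 = 20 states.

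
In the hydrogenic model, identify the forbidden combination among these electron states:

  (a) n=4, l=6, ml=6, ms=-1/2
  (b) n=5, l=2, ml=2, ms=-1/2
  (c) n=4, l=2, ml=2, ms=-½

(a) has l = 6 ≥ n = 4, violating 0 ≤ l ≤ n−1.
The remaining sets (b), (c) satisfy all four rules.

(a)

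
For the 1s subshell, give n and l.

The leading integer gives n = 1; the letter 's' means l = 0.

n = 1, l = 0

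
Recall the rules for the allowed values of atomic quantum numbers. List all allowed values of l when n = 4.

0, 1, 2, 3

l is an integer with 0 ≤ l ≤ n−1, so for n = 4: l = 0, 1, 2, 3.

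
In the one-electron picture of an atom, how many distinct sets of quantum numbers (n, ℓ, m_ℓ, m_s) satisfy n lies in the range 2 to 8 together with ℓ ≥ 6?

82

Treat each shell separately and count matching orbitals:
n=7 → 13; n=8 → 28.
Orbitals: 13 + 28 = 41. Including both spin states (m_s = ±1/2) gives 2 × 41 = 82 states.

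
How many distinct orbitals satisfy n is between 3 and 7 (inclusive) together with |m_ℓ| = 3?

20

Treat each shell separately and count matching orbitals:
n=4 → 2; n=5 → 4; n=6 → 6; n=7 → 8.
Total orbitals: 2 + 4 + 6 + 8 = 20.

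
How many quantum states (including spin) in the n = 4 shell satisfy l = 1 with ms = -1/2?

With n = 4 the allowed l are 0, 1, …, 3.
The (l, ml) pairs meeting l = 1 give: l=1 → 3.
Orbitals: 3. With ms fixed to a single value there is one state per orbital, giving 3 states.

3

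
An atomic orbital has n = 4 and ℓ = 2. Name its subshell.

ℓ = 2 corresponds to the letter 'd', so the subshell is 4d.

4d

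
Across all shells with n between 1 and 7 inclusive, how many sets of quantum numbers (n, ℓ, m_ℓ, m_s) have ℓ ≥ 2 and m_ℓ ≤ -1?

100

Work shell by shell — for each n, count the (ℓ, m_ℓ) pairs that satisfy ℓ ≥ 2 and m_ℓ ≤ -1:
n=3 → 2; n=4 → 5; n=5 → 9; n=6 → 14; n=7 → 20.
Orbitals: 2 + 5 + 9 + 14 + 20 = 50. Including both spin states (m_s = ±1/2) gives 2 × 50 = 100 states.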